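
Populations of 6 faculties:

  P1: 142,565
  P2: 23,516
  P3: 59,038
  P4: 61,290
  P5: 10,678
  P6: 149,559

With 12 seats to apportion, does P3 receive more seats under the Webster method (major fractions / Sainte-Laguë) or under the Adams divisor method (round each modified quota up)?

Webster: P1 4, P2 1, P3 1, P4 2, P5 0, P6 4.
Adams: P1 3, P2 1, P3 2, P4 2, P5 1, P6 3.
P3 gets 1 under Webster and 2 under Adams.

Adams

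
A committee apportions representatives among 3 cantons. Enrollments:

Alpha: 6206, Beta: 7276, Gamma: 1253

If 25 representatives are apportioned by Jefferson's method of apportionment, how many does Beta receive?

Standard divisor 14735/25 ≈ 589.4; standard quotas: Alpha 10.529, Beta 12.345, Gamma 2.126.
Rounding down gives 10, 12, 2 = 24 seats, so the divisor must be adjusted.
With modified divisor 562: modified quotas Alpha 11.043, Beta 12.947, Gamma 2.230.
Rounding down: Alpha 11, Beta 12, Gamma 2 (total 25).
Beta receives 12.

12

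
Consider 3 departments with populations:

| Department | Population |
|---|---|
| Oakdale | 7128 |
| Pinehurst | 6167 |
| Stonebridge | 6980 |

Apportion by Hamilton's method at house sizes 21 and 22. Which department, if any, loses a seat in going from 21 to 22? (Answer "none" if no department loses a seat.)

At 21 seats: Oakdale 7, Pinehurst 7, Stonebridge 7.
At 22 seats: Oakdale 8, Pinehurst 7, Stonebridge 7.
No department's allocation decreased.

none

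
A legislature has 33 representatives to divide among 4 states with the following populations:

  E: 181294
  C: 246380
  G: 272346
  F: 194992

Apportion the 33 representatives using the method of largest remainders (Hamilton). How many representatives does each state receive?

Standard divisor: 895012 ÷ 33 ≈ 27121.576.
Standard quotas: E 6.6845, C 9.0843, G 10.0417, F 7.1896.
Lower quotas: E 6, C 9, G 10, F 7 (sum 32, leaving 1 seat).
Remainders in descending order: E 0.6845, F 0.1896, C 0.0843, G 0.0417.
Largest remainder: E receives the extra seat.

E: 7; C: 9; G: 10; F: 7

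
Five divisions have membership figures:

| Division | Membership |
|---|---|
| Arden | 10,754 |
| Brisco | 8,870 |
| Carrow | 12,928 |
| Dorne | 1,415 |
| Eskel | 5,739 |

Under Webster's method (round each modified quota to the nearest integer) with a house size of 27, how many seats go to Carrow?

Standard divisor 39706/27 ≈ 1470.593; standard quotas: Arden 7.313, Brisco 6.032, Carrow 8.791, Dorne 0.962, Eskel 3.903.
Rounding to the nearest integer gives Arden 7, Brisco 6, Carrow 9, Dorne 1, Eskel 4 — total 27, matching the house size, so no adjustment is needed.
Carrow receives 9.

9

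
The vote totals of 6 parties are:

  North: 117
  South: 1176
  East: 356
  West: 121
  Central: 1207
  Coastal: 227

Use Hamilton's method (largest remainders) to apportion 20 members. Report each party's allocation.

Standard divisor: 3204 ÷ 20 ≈ 160.2.
Standard quotas: North 0.730, South 7.341, East 2.222, West 0.755, Central 7.534, Coastal 1.417.
Lower quotas: North 0, South 7, East 2, West 0, Central 7, Coastal 1 (sum 17, leaving 3 seats).
Remainders in descending order: West 0.755, North 0.730, Central 0.534, Coastal 0.417, South 0.341, East 0.222.
The surplus seats go to West, North, Central.

North 1, South 7, East 2, West 1, Central 8, Coastal 1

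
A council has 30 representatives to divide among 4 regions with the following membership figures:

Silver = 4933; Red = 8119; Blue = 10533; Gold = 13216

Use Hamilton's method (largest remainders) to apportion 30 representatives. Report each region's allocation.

Silver=4; Red=7; Blue=8; Gold=11

Total 36801; standard divisor 36801/30 ≈ 1226.7.
Standard quotas: Silver 4.0214, Red 6.6186, Blue 8.5865, Gold 10.7736.
Lower quotas: Silver 4, Red 6, Blue 8, Gold 10 (sum 28, leaving 2 seats).
Remainders in descending order: Gold 0.7736, Red 0.6186, Blue 0.5865, Silver 0.0214.
Largest remainders: Gold, Red receive the extra seats.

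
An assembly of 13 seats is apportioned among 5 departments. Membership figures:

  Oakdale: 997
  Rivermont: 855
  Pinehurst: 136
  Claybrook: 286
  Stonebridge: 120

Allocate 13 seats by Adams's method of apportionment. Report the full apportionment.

Oakdale 5, Rivermont 4, Pinehurst 1, Claybrook 2, Stonebridge 1

Standard divisor 2394/13 ≈ 184.154; standard quotas: Oakdale 5.414, Rivermont 4.643, Pinehurst 0.739, Claybrook 1.553, Stonebridge 0.652.
Rounding up gives 6, 5, 1, 2, 1 = 15 seats, so the divisor must be adjusted.
With modified divisor 230: modified quotas Oakdale 4.335, Rivermont 3.717, Pinehurst 0.591, Claybrook 1.243, Stonebridge 0.522.
Rounding up: Oakdale 5, Rivermont 4, Pinehurst 1, Claybrook 2, Stonebridge 1 (total 13).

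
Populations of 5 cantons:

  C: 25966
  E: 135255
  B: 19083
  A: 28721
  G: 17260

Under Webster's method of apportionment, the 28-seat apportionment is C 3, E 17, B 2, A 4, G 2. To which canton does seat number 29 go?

Priority for the next seat is population ÷ (current seats + 0.5).
Priorities: C 7418.857, E 7728.857, B 7633.200, A 6382.444, G 6904.000.
Highest priority: E.

E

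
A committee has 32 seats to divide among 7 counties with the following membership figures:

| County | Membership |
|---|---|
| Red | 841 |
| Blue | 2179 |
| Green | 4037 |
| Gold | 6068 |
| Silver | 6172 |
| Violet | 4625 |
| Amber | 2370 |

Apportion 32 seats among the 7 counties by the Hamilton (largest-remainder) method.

Red=1, Blue=3, Green=5, Gold=7, Silver=7, Violet=6, Amber=3

Total 26292; standard divisor 26292/32 ≈ 821.625.
Standard quotas: Red 1.0236, Blue 2.6521, Green 4.9134, Gold 7.3854, Silver 7.5119, Violet 5.6291, Amber 2.8845.
Lower quotas: Red 1, Blue 2, Green 4, Gold 7, Silver 7, Violet 5, Amber 2 (sum 28, leaving 4 seats).
Remainders in descending order: Green 0.9134, Amber 0.8845, Blue 0.6521, Violet 0.6291, Silver 0.5119, Gold 0.3854, Red 0.0236.
The surplus seats go to Green, Amber, Blue, Violet.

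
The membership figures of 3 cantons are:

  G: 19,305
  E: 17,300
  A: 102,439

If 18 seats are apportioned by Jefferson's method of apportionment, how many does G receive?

2

Standard divisor 139044/18 ≈ 7724.667; standard quotas: G 2.499, E 2.240, A 13.261.
Rounding down gives 2, 2, 13 = 17 seats, so the divisor must be adjusted.
With modified divisor 7100: modified quotas G 2.719, E 2.437, A 14.428.
Rounding down: G 2, E 2, A 14 (total 18).
G receives 2.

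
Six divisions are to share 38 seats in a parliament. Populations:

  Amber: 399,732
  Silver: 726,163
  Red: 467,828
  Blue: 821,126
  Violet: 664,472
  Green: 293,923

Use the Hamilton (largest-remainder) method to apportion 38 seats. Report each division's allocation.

Total 3373244; standard divisor 3373244/38 ≈ 88769.579.
Standard quotas: Amber 4.5030, Silver 8.1803, Red 5.2701, Blue 9.2501, Violet 7.4854, Green 3.3111.
Lower quotas: Amber 4, Silver 8, Red 5, Blue 9, Violet 7, Green 3 (sum 36, leaving 2 seats).
Remainders in descending order: Amber 0.5030, Violet 0.4854, Green 0.3111, Red 0.2701, Blue 0.2501, Silver 0.1803.
Largest remainders: Amber, Violet receive the extra seats.

Amber: 5; Silver: 8; Red: 5; Blue: 9; Violet: 8; Green: 3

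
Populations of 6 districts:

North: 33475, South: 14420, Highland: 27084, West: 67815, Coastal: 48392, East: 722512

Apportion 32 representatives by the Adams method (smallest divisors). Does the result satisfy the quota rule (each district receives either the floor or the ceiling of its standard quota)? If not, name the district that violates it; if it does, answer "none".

Standard quotas: North 1.172, South 0.505, Highland 0.949, West 2.375, Coastal 1.695, East 25.304.
Adams allocation: North 2, South 1, Highland 1, West 3, Coastal 2, East 23.
East has quota 25.304 (lower 25, upper 26) but receives 23 — outside the quota interval.

East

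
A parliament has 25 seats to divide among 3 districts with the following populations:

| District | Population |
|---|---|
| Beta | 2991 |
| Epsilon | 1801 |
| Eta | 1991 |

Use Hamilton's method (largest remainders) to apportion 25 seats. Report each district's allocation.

Total 6783; standard divisor 6783/25 ≈ 271.32.
Standard quotas: Beta 11.024, Epsilon 6.638, Eta 7.338.
Lower quotas: Beta 11, Epsilon 6, Eta 7 (sum 24, leaving 1 seat).
Remainders in descending order: Epsilon 0.638, Eta 0.338, Beta 0.024.
The surplus seat goes to Epsilon.

Beta 11, Epsilon 7, Eta 7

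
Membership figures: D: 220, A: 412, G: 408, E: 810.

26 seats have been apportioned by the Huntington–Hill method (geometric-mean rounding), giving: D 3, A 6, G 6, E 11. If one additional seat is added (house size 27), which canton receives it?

E

Priority for the next seat is population ÷ (√(s·(s+1))).
Priorities: D 63.509, A 63.573, G 62.956, E 70.501.
Highest priority: E.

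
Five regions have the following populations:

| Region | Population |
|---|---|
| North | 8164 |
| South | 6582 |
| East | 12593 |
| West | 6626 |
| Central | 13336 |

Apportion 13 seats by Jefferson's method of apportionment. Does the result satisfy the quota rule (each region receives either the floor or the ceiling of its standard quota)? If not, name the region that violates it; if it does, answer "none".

none

Standard quotas: North 2.244, South 1.809, East 3.461, West 1.821, Central 3.665.
Jefferson allocation: North 2, South 2, East 3, West 2, Central 4.
Every allocation lies between the lower and upper quota.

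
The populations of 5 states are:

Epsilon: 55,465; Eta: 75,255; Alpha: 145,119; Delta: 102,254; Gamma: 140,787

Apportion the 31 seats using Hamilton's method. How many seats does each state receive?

The standard divisor is 518880/31 ≈ 16738.065.
Standard quotas: Epsilon 3.3137, Eta 4.4960, Alpha 8.6700, Delta 6.1091, Gamma 8.4112.
Lower quotas: Epsilon 3, Eta 4, Alpha 8, Delta 6, Gamma 8 (sum 29, leaving 2 seats).
Remainders in descending order: Alpha 0.6700, Eta 0.4960, Gamma 0.4112, Epsilon 0.3137, Delta 0.1091.
The surplus seats go to Alpha, Eta.

Epsilon: 3, Eta: 5, Alpha: 9, Delta: 6, Gamma: 8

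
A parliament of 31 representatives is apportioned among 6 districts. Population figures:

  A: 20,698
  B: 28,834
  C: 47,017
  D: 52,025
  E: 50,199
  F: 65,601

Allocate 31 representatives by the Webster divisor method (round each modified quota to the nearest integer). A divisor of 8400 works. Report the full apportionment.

With modified divisor 8400: modified quotas A 2.464, B 3.433, C 5.597, D 6.193, E 5.976, F 7.810.
Rounding to the nearest integer: A 2, B 3, C 6, D 6, E 6, F 8 (total 31).

A 2, B 3, C 6, D 6, E 6, F 8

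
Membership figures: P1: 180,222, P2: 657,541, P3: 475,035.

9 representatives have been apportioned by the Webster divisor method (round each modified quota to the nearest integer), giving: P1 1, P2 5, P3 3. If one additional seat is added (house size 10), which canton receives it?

P3

Priority for the next seat is population ÷ (current seats + 0.5).
Priorities: P1 120148.000, P2 119552.909, P3 135724.286.
Highest priority: P3.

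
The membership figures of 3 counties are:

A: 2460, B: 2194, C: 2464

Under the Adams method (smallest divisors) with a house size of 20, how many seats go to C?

Standard divisor 7118/20 ≈ 355.9; standard quotas: A 6.912, B 6.165, C 6.923.
Rounding up gives 7, 7, 7 = 21 seats, so the divisor must be adjusted.
With modified divisor 400: modified quotas A 6.150, B 5.485, C 6.160.
Rounding up: A 7, B 6, C 7 (total 20).
C receives 7.

7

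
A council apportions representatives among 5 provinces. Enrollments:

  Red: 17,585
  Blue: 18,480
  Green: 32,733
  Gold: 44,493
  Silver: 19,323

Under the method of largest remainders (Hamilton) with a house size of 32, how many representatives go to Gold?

11

Standard divisor: 132614 ÷ 32 ≈ 4144.188.
Standard quotas: Red 4.2433, Blue 4.4593, Green 7.8985, Gold 10.7362, Silver 4.6627.
Lower quotas: Red 4, Blue 4, Green 7, Gold 10, Silver 4 (sum 29, leaving 3 seats).
Remainders in descending order: Green 0.8985, Gold 0.7362, Silver 0.6627, Blue 0.4593, Red 0.2433.
Largest remainders: Green, Gold, Silver receive the extra seats.
Gold receives 11.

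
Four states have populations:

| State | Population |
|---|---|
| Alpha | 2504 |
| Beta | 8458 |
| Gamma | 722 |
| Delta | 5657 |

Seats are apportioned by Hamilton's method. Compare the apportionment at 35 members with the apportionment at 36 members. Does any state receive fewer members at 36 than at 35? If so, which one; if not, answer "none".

At 35 seats: Alpha 5, Beta 17, Gamma 2, Delta 11.
At 36 seats: Alpha 5, Beta 18, Gamma 1, Delta 12.
Gamma drops from 2 to 1.

Gamma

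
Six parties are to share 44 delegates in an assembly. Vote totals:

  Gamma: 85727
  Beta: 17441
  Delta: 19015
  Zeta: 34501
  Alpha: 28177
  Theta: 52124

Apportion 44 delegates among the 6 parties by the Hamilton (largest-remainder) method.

The standard divisor is 236985/44 ≈ 5386.023.
Standard quotas: Gamma 15.9166, Beta 3.2382, Delta 3.5304, Zeta 6.4057, Alpha 5.2315, Theta 9.6776.
Lower quotas: Gamma 15, Beta 3, Delta 3, Zeta 6, Alpha 5, Theta 9 (sum 41, leaving 3 seats).
Remainders in descending order: Gamma 0.9166, Theta 0.6776, Delta 0.5304, Zeta 0.4057, Beta 0.2382, Alpha 0.2315.
Largest remainders: Gamma, Theta, Delta receive the extra seats.

Gamma=16; Beta=3; Delta=4; Zeta=6; Alpha=5; Theta=10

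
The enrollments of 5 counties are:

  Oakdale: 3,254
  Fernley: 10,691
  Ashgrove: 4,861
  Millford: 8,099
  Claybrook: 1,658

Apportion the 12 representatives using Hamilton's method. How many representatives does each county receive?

Oakdale 1, Fernley 5, Ashgrove 2, Millford 3, Claybrook 1

Total 28563; standard divisor 28563/12 ≈ 2380.25.
Standard quotas: Oakdale 1.3671, Fernley 4.4915, Ashgrove 2.0422, Millford 3.4026, Claybrook 0.6966.
Lower quotas: Oakdale 1, Fernley 4, Ashgrove 2, Millford 3, Claybrook 0 (sum 10, leaving 2 seats).
Remainders in descending order: Claybrook 0.6966, Fernley 0.4915, Millford 0.4026, Oakdale 0.3671, Ashgrove 0.0422.
The surplus seats go to Claybrook, Fernley.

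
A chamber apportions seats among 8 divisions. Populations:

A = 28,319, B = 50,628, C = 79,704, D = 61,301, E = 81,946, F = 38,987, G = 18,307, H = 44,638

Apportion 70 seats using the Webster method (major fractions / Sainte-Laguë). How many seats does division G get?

3

Standard divisor 403830/70 ≈ 5769; standard quotas: A 4.909, B 8.776, C 13.816, D 10.626, E 14.205, F 6.758, G 3.173, H 7.738.
Rounding to the nearest integer gives 5, 9, 14, 11, 14, 7, 3, 8 = 71 seats, so the divisor must be adjusted.
With modified divisor 5870: modified quotas A 4.824, B 8.625, C 13.578, D 10.443, E 13.960, F 6.642, G 3.119, H 7.604.
Rounding to the nearest integer: A 5, B 9, C 14, D 10, E 14, F 7, G 3, H 8 (total 70).
G receives 3.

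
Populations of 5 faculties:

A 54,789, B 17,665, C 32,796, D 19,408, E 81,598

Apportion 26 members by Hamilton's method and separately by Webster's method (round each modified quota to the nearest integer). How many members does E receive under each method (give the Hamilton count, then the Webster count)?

Hamilton: A 7, B 2, C 4, D 3, E 10.
Webster: A 7, B 2, C 4, D 2, E 11.
E gets 10 under Hamilton and 11 under Webster.

10 and 11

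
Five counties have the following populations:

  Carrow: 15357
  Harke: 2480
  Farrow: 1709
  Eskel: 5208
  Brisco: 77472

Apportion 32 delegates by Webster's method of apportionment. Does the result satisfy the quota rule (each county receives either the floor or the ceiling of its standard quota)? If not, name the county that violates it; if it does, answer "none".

Brisco

Standard quotas: Carrow 4.807, Harke 0.776, Farrow 0.535, Eskel 1.630, Brisco 24.251.
Webster allocation: Carrow 5, Harke 1, Farrow 1, Eskel 2, Brisco 23.
Brisco has quota 24.251 (lower 24, upper 25) but receives 23 — outside the quota interval.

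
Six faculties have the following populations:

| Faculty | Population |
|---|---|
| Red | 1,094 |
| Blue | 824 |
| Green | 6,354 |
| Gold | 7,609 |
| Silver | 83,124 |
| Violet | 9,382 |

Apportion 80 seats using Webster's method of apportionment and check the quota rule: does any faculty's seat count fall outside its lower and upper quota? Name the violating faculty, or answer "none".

Silver

Standard quotas: Red 0.807, Blue 0.608, Green 4.690, Gold 5.616, Silver 61.353, Violet 6.925.
Webster allocation: Red 1, Blue 1, Green 5, Gold 6, Silver 60, Violet 7.
Silver has quota 61.353 (lower 61, upper 62) but receives 60 — outside the quota interval.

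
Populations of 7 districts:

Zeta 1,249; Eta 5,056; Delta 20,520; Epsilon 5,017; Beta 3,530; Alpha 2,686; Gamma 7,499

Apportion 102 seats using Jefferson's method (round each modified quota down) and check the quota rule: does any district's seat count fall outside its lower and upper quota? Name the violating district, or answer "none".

Standard quotas: Zeta 2.796, Eta 11.320, Delta 45.943, Epsilon 11.233, Beta 7.904, Alpha 6.014, Gamma 16.790.
Jefferson allocation: Zeta 2, Eta 11, Delta 47, Epsilon 11, Beta 8, Alpha 6, Gamma 17.
Delta has quota 45.943 (lower 45, upper 46) but receives 47 — outside the quota interval.

Delta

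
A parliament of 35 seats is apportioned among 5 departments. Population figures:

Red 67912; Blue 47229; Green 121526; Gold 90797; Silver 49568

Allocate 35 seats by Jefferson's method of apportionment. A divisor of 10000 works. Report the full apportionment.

With modified divisor 10000: modified quotas Red 6.791, Blue 4.723, Green 12.153, Gold 9.080, Silver 4.957.
Rounding down: Red 6, Blue 4, Green 12, Gold 9, Silver 4 (total 35).

Red 6, Blue 4, Green 12, Gold 9, Silver 4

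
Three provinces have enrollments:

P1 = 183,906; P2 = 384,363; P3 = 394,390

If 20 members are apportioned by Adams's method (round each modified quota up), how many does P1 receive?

Standard divisor 962659/20 ≈ 48132.95; standard quotas: P1 3.821, P2 7.985, P3 8.194.
Rounding up gives 4, 8, 9 = 21 seats, so the divisor must be adjusted.
With modified divisor 52100: modified quotas P1 3.530, P2 7.377, P3 7.570.
Rounding up: P1 4, P2 8, P3 8 (total 20).
P1 receives 4.

4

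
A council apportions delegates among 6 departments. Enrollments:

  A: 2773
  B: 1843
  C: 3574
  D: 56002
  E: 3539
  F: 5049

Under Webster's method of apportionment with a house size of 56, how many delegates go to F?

4

Standard divisor 72780/56 ≈ 1299.643; standard quotas: A 2.134, B 1.418, C 2.750, D 43.090, E 2.723, F 3.885.
Rounding to the nearest integer gives A 2, B 1, C 3, D 43, E 3, F 4 — total 56, matching the house size, so no adjustment is needed.
F receives 4.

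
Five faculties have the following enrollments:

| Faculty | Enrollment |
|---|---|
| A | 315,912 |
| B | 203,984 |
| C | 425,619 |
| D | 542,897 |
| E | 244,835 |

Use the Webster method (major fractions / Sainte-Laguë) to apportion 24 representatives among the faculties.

Standard divisor 1733247/24 ≈ 72218.625; standard quotas: A 4.374, B 2.825, C 5.893, D 7.517, E 3.390.
Rounding to the nearest integer gives A 4, B 3, C 6, D 8, E 3 — total 24, matching the house size, so no adjustment is needed.

A=4, B=3, C=6, D=8, E=3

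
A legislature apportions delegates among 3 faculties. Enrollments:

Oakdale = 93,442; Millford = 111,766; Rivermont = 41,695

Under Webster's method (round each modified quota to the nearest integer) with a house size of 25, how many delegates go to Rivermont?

4

Standard divisor 246903/25 ≈ 9876.12; standard quotas: Oakdale 9.461, Millford 11.317, Rivermont 4.222.
Rounding to the nearest integer gives 9, 11, 4 = 24 seats, so the divisor must be adjusted.
With modified divisor 9800: modified quotas Oakdale 9.535, Millford 11.405, Rivermont 4.255.
Rounding to the nearest integer: Oakdale 10, Millford 11, Rivermont 4 (total 25).
Rivermont receives 4.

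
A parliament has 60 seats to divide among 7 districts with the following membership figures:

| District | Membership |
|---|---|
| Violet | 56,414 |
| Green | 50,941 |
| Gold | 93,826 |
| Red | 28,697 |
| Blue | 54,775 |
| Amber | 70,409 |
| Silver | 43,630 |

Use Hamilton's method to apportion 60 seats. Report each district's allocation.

The standard divisor is 398692/60 ≈ 6644.867.
Standard quotas: Violet 8.4899, Green 7.6662, Gold 14.1201, Red 4.3187, Blue 8.2432, Amber 10.5960, Silver 6.5660.
Lower quotas: Violet 8, Green 7, Gold 14, Red 4, Blue 8, Amber 10, Silver 6 (sum 57, leaving 3 seats).
Remainders in descending order: Green 0.6662, Amber 0.5960, Silver 0.5660, Violet 0.4899, Red 0.3187, Blue 0.2432, Gold 0.1201.
Largest remainders: Green, Amber, Silver receive the extra seats.

Violet: 8, Green: 8, Gold: 14, Red: 4, Blue: 8, Amber: 11, Silver: 7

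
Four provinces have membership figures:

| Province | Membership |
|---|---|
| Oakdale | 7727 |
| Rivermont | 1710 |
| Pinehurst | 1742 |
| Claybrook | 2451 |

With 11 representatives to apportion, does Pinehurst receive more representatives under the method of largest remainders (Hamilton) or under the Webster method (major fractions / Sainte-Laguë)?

Hamilton: Oakdale 6, Rivermont 1, Pinehurst 2, Claybrook 2.
Webster: Oakdale 7, Rivermont 1, Pinehurst 1, Claybrook 2.
Pinehurst gets 2 under Hamilton and 1 under Webster.

Hamilton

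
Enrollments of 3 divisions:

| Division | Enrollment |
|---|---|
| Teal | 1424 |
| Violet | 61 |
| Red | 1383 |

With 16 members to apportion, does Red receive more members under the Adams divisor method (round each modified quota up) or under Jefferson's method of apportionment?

Jefferson

Adams: Teal 8, Violet 1, Red 7.
Jefferson: Teal 8, Violet 0, Red 8.
Red gets 7 under Adams and 8 under Jefferson.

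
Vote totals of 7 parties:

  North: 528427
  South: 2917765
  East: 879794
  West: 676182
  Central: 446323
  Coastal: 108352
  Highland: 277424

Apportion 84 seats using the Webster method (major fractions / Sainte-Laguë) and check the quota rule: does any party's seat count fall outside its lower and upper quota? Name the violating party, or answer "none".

South

Standard quotas: North 7.608, South 42.009, East 12.667, West 9.735, Central 6.426, Coastal 1.560, Highland 3.994.
Webster allocation: North 8, South 41, East 13, West 10, Central 6, Coastal 2, Highland 4.
South has quota 42.009 (lower 42, upper 43) but receives 41 — outside the quota interval.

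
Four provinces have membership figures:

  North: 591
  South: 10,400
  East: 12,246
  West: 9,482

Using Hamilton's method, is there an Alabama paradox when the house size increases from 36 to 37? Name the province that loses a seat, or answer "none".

North

At 36 seats: North 1, South 11, East 14, West 10.
At 37 seats: North 0, South 12, East 14, West 11.
North drops from 1 to 0.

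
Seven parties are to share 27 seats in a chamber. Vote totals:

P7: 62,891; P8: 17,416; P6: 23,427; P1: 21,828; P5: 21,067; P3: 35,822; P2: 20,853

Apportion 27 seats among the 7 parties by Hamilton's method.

Standard divisor: 203304 ÷ 27 ≈ 7529.778.
Standard quotas: P7 8.3523, P8 2.3130, P6 3.1112, P1 2.8989, P5 2.7978, P3 4.7574, P2 2.7694.
Lower quotas: P7 8, P8 2, P6 3, P1 2, P5 2, P3 4, P2 2 (sum 23, leaving 4 seats).
Remainders in descending order: P1 0.8989, P5 0.7978, P2 0.7694, P3 0.7574, P7 0.3523, P8 0.3130, P6 0.1112.
The surplus seats go to P1, P5, P2, P3.

P7: 8, P8: 2, P6: 3, P1: 3, P5: 3, P3: 5, P2: 3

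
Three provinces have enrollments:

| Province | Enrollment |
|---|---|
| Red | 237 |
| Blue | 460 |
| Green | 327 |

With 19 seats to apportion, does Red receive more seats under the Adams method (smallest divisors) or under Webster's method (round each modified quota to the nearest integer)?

Adams: Red 5, Blue 8, Green 6.
Webster: Red 4, Blue 9, Green 6.
Red gets 5 under Adams and 4 under Webster.

Adams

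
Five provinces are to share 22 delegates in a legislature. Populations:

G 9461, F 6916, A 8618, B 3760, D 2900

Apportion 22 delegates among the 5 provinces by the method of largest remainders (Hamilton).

Standard divisor: 31655 ÷ 22 ≈ 1438.864.
Standard quotas: G 6.5753, F 4.8066, A 5.9894, B 2.6132, D 2.0155.
Lower quotas: G 6, F 4, A 5, B 2, D 2 (sum 19, leaving 3 seats).
Remainders in descending order: A 0.9894, F 0.8066, B 0.6132, G 0.5753, D 0.0155.
Largest remainders: A, F, B receive the extra seats.

G: 6; F: 5; A: 6; B: 3; D: 2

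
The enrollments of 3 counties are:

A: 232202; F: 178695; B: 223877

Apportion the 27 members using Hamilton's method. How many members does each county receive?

A=10, F=8, B=9

The standard divisor is 634774/27 ≈ 23510.148.
Standard quotas: A 9.8767, F 7.6008, B 9.5226.
Lower quotas: A 9, F 7, B 9 (sum 25, leaving 2 seats).
Remainders in descending order: A 0.8767, F 0.6008, B 0.5226.
Largest remainders: A, F receive the extra seats.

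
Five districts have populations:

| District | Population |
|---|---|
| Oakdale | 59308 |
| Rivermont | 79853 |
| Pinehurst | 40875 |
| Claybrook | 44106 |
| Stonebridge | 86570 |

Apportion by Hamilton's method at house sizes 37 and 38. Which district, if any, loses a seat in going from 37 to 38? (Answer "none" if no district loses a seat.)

At 37 seats: Oakdale 7, Rivermont 10, Pinehurst 5, Claybrook 5, Stonebridge 10.
At 38 seats: Oakdale 7, Rivermont 10, Pinehurst 5, Claybrook 5, Stonebridge 11.
No district's allocation decreased.

none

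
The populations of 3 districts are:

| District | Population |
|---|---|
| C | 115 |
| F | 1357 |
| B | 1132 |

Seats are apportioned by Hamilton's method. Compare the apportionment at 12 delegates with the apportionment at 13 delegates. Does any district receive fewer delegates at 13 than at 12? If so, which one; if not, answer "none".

C

At 12 seats: C 1, F 6, B 5.
At 13 seats: C 0, F 7, B 6.
C drops from 1 to 0.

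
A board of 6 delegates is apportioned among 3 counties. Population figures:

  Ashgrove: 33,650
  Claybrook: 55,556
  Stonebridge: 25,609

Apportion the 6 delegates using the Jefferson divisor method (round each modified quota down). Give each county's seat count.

Ashgrove: 2, Claybrook: 3, Stonebridge: 1

Standard divisor 114815/6 ≈ 19135.833; standard quotas: Ashgrove 1.758, Claybrook 2.903, Stonebridge 1.338.
Rounding down gives 1, 2, 1 = 4 seats, so the divisor must be adjusted.
With modified divisor 15400: modified quotas Ashgrove 2.185, Claybrook 3.608, Stonebridge 1.663.
Rounding down: Ashgrove 2, Claybrook 3, Stonebridge 1 (total 6).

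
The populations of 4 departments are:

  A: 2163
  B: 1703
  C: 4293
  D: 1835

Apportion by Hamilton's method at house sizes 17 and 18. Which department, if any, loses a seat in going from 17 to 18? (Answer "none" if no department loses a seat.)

none

At 17 seats: A 4, B 3, C 7, D 3.
At 18 seats: A 4, B 3, C 8, D 3.
No department's allocation decreased.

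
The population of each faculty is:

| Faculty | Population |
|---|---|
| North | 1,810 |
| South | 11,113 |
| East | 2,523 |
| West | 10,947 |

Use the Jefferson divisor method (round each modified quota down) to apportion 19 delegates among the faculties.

North 1; South 8; East 2; West 8

Standard divisor 26393/19 ≈ 1389.105; standard quotas: North 1.303, South 8.000, East 1.816, West 7.881.
Rounding down gives 1, 8, 1, 7 = 17 seats, so the divisor must be adjusted.
With modified divisor 1248: modified quotas North 1.450, South 8.905, East 2.022, West 8.772.
Rounding down: North 1, South 8, East 2, West 8 (total 19).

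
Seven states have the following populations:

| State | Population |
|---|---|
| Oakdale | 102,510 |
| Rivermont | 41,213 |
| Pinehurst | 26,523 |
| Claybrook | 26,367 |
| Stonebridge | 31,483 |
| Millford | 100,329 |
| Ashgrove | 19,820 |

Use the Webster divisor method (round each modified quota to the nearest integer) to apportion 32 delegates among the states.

Oakdale 10, Rivermont 4, Pinehurst 2, Claybrook 2, Stonebridge 3, Millford 9, Ashgrove 2

Standard divisor 348245/32 ≈ 10882.656; standard quotas: Oakdale 9.420, Rivermont 3.787, Pinehurst 2.437, Claybrook 2.423, Stonebridge 2.893, Millford 9.219, Ashgrove 1.821.
Rounding to the nearest integer gives 9, 4, 2, 2, 3, 9, 2 = 31 seats, so the divisor must be adjusted.
With modified divisor 10700: modified quotas Oakdale 9.580, Rivermont 3.852, Pinehurst 2.479, Claybrook 2.464, Stonebridge 2.942, Millford 9.377, Ashgrove 1.852.
Rounding to the nearest integer: Oakdale 10, Rivermont 4, Pinehurst 2, Claybrook 2, Stonebridge 3, Millford 9, Ashgrove 2 (total 32).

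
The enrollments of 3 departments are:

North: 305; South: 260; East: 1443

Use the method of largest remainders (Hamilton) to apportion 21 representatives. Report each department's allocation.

North=3, South=3, East=15

Standard divisor: 2008 ÷ 21 ≈ 95.619.
Standard quotas: North 3.190, South 2.719, East 15.091.
Lower quotas: North 3, South 2, East 15 (sum 20, leaving 1 seat).
Remainders in descending order: South 0.719, North 0.190, East 0.091.
Largest remainder: South receives the extra seat.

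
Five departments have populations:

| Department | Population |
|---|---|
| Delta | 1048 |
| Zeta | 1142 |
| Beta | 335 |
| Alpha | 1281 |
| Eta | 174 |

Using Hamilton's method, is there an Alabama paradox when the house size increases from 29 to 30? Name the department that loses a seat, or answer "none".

At 29 seats: Delta 8, Zeta 8, Beta 3, Alpha 9, Eta 1.
At 30 seats: Delta 8, Zeta 9, Beta 2, Alpha 10, Eta 1.
Beta drops from 3 to 2.

Beta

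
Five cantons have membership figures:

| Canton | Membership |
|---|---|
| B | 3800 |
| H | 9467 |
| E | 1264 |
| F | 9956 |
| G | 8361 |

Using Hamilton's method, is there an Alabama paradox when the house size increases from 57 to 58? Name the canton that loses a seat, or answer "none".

At 57 seats: B 7, H 16, E 2, F 17, G 15.
At 58 seats: B 7, H 17, E 2, F 17, G 15.
No canton's allocation decreased.

none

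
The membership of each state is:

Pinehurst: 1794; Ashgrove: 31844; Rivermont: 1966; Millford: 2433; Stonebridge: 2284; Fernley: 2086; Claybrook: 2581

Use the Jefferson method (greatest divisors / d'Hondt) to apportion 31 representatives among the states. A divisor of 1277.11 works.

Pinehurst 1, Ashgrove 24, Rivermont 1, Millford 1, Stonebridge 1, Fernley 1, Claybrook 2

With modified divisor 1277.11: modified quotas Pinehurst 1.405, Ashgrove 24.934, Rivermont 1.539, Millford 1.905, Stonebridge 1.788, Fernley 1.633, Claybrook 2.021.
Rounding down: Pinehurst 1, Ashgrove 24, Rivermont 1, Millford 1, Stonebridge 1, Fernley 1, Claybrook 2 (total 31).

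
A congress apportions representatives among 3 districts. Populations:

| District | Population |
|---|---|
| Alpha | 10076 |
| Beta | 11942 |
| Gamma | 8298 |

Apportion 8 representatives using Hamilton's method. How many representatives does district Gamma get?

2

Standard divisor: 30316 ÷ 8 ≈ 3789.5.
Standard quotas: Alpha 2.6589, Beta 3.1513, Gamma 2.1897.
Lower quotas: Alpha 2, Beta 3, Gamma 2 (sum 7, leaving 1 seat).
Remainders in descending order: Alpha 0.6589, Gamma 0.1897, Beta 0.1513.
Largest remainder: Alpha receives the extra seat.
Gamma receives 2.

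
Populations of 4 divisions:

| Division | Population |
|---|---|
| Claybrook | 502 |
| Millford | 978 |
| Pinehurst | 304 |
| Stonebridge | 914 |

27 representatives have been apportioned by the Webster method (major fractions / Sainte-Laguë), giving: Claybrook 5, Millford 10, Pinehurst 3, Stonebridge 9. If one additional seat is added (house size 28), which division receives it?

Stonebridge

Priority for the next seat is population ÷ (current seats + 0.5).
Priorities: Claybrook 91.273, Millford 93.143, Pinehurst 86.857, Stonebridge 96.211.
Highest priority: Stonebridge.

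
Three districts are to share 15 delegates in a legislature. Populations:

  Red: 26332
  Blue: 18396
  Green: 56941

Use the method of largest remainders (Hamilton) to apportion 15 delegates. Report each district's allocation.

Red=4, Blue=3, Green=8

Total 101669; standard divisor 101669/15 ≈ 6777.933.
Standard quotas: Red 3.8850, Blue 2.7141, Green 8.4009.
Lower quotas: Red 3, Blue 2, Green 8 (sum 13, leaving 2 seats).
Remainders in descending order: Red 0.8850, Blue 0.7141, Green 0.4009.
Largest remainders: Red, Blue receive the extra seats.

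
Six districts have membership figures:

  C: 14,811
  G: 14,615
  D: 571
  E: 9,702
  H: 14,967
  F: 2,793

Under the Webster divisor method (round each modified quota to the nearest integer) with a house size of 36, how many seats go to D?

0

Standard divisor 57459/36 ≈ 1596.083; standard quotas: C 9.280, G 9.157, D 0.358, E 6.079, H 9.377, F 1.750.
Rounding to the nearest integer gives 9, 9, 0, 6, 9, 2 = 35 seats, so the divisor must be adjusted.
With modified divisor 1570: modified quotas C 9.434, G 9.309, D 0.364, E 6.180, H 9.533, F 1.779.
Rounding to the nearest integer: C 9, G 9, D 0, E 6, H 10, F 2 (total 36).
D receives 0.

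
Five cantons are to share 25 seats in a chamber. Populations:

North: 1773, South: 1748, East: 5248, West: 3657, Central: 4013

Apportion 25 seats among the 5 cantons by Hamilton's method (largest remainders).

North 3, South 3, East 8, West 5, Central 6

Total 16439; standard divisor 16439/25 ≈ 657.56.
Standard quotas: North 2.6963, South 2.6583, East 7.9810, West 5.5615, Central 6.1029.
Lower quotas: North 2, South 2, East 7, West 5, Central 6 (sum 22, leaving 3 seats).
Remainders in descending order: East 0.9810, North 0.6963, South 0.6583, West 0.5615, Central 0.1029.
The surplus seats go to East, North, South.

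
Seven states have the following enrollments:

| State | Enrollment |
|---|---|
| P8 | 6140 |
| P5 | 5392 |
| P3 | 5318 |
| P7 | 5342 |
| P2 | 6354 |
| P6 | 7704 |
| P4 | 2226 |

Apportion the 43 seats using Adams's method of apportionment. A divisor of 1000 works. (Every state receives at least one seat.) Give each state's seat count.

P8: 7; P5: 6; P3: 6; P7: 6; P2: 7; P6: 8; P4: 3

With modified divisor 1000: modified quotas P8 6.140, P5 5.392, P3 5.318, P7 5.342, P2 6.354, P6 7.704, P4 2.226.
Rounding up: P8 7, P5 6, P3 6, P7 6, P2 7, P6 8, P4 3 (total 43).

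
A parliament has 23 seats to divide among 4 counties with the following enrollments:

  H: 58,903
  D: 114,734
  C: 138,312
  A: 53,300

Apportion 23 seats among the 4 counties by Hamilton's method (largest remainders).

Standard divisor: 365249 ÷ 23 ≈ 15880.391.
Standard quotas: H 3.7092, D 7.2249, C 8.7096, A 3.3563.
Lower quotas: H 3, D 7, C 8, A 3 (sum 21, leaving 2 seats).
Remainders in descending order: C 0.7096, H 0.7092, A 0.3563, D 0.2249.
Largest remainders: C, H receive the extra seats.

H=4; D=7; C=9; A=3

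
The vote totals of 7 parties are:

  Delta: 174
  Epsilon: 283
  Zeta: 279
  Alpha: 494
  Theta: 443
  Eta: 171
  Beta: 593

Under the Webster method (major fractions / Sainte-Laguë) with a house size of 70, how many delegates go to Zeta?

8

Standard divisor 2437/70 ≈ 34.814; standard quotas: Delta 4.998, Epsilon 8.129, Zeta 8.014, Alpha 14.190, Theta 12.725, Eta 4.912, Beta 17.033.
Rounding to the nearest integer gives Delta 5, Epsilon 8, Zeta 8, Alpha 14, Theta 13, Eta 5, Beta 17 — total 70, matching the house size, so no adjustment is needed.
Zeta receives 8.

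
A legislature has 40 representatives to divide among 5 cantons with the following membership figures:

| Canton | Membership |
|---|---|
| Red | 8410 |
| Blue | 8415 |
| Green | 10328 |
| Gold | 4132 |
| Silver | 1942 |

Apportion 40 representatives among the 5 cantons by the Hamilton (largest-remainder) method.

The standard divisor is 33227/40 ≈ 830.675.
Standard quotas: Red 10.1243, Blue 10.1303, Green 12.4333, Gold 4.9743, Silver 2.3379.
Lower quotas: Red 10, Blue 10, Green 12, Gold 4, Silver 2 (sum 38, leaving 2 seats).
Remainders in descending order: Gold 0.9743, Green 0.4333, Silver 0.3379, Blue 0.1303, Red 0.1243.
The surplus seats go to Gold, Green.

Red 10, Blue 10, Green 13, Gold 5, Silver 2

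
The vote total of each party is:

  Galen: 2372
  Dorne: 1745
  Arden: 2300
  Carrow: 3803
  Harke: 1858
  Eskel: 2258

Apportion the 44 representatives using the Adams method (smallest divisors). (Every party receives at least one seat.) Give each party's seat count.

Standard divisor 14336/44 ≈ 325.818; standard quotas: Galen 7.280, Dorne 5.356, Arden 7.059, Carrow 11.672, Harke 5.703, Eskel 6.930.
Rounding up gives 8, 6, 8, 12, 6, 7 = 47 seats, so the divisor must be adjusted.
With modified divisor 347: modified quotas Galen 6.836, Dorne 5.029, Arden 6.628, Carrow 10.960, Harke 5.354, Eskel 6.507.
Rounding up: Galen 7, Dorne 6, Arden 7, Carrow 11, Harke 6, Eskel 7 (total 44).

Galen=7; Dorne=6; Arden=7; Carrow=11; Harke=6; Eskel=7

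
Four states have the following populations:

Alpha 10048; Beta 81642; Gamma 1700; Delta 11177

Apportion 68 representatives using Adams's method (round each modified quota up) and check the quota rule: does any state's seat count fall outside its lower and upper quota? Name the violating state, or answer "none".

Beta

Standard quotas: Alpha 6.534, Beta 53.092, Gamma 1.106, Delta 7.268.
Adams allocation: Alpha 7, Beta 52, Gamma 2, Delta 7.
Beta has quota 53.092 (lower 53, upper 54) but receives 52 — outside the quota interval.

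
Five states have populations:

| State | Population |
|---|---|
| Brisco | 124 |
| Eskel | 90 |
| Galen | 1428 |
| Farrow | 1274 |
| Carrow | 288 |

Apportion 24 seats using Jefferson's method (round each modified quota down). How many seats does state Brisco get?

1

Standard divisor 3204/24 ≈ 133.5; standard quotas: Brisco 0.929, Eskel 0.674, Galen 10.697, Farrow 9.543, Carrow 2.157.
Rounding down gives 0, 0, 10, 9, 2 = 21 seats, so the divisor must be adjusted.
With modified divisor 120: modified quotas Brisco 1.033, Eskel 0.750, Galen 11.900, Farrow 10.617, Carrow 2.400.
Rounding down: Brisco 1, Eskel 0, Galen 11, Farrow 10, Carrow 2 (total 24).
Brisco receives 1.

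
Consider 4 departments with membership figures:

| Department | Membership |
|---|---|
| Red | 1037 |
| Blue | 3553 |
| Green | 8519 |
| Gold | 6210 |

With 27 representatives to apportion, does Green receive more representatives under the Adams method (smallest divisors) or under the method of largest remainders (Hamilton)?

Adams: Red 2, Blue 5, Green 11, Gold 9.
Hamilton: Red 1, Blue 5, Green 12, Gold 9.
Green gets 11 under Adams and 12 under Hamilton.

Hamilton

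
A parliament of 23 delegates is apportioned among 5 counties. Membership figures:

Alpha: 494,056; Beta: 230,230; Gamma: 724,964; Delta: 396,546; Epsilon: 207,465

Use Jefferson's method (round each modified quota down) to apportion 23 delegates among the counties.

Alpha 6; Beta 2; Gamma 9; Delta 4; Epsilon 2

Standard divisor 2053261/23 ≈ 89272.217; standard quotas: Alpha 5.534, Beta 2.579, Gamma 8.121, Delta 4.442, Epsilon 2.324.
Rounding down gives 5, 2, 8, 4, 2 = 21 seats, so the divisor must be adjusted.
With modified divisor 79900: modified quotas Alpha 6.183, Beta 2.881, Gamma 9.073, Delta 4.963, Epsilon 2.597.
Rounding down: Alpha 6, Beta 2, Gamma 9, Delta 4, Epsilon 2 (total 23).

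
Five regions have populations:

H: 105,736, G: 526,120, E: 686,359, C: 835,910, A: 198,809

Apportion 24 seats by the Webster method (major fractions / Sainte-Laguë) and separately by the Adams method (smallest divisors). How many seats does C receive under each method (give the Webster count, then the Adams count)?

Webster: H 1, G 5, E 7, C 9, A 2.
Adams: H 2, G 5, E 7, C 8, A 2.
C gets 9 under Webster and 8 under Adams.

9 and 8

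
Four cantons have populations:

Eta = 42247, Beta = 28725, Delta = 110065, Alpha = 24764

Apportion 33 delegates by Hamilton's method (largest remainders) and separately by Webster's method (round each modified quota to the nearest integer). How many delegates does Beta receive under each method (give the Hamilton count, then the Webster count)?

Hamilton: Eta 7, Beta 4, Delta 18, Alpha 4.
Webster: Eta 7, Beta 5, Delta 17, Alpha 4.
Beta gets 4 under Hamilton and 5 under Webster.

4 and 5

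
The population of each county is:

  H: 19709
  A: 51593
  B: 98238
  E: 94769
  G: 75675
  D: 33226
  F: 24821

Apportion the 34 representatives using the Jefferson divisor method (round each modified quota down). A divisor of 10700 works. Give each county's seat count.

With modified divisor 10700: modified quotas H 1.842, A 4.822, B 9.181, E 8.857, G 7.072, D 3.105, F 2.320.
Rounding down: H 1, A 4, B 9, E 8, G 7, D 3, F 2 (total 34).

H 1, A 4, B 9, E 8, G 7, D 3, F 2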